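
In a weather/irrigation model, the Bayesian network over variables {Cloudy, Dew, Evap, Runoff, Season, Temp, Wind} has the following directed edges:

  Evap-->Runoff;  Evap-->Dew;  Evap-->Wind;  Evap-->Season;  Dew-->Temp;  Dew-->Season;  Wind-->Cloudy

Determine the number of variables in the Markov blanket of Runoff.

1

By definition, MB(Runoff) is built from Runoff's parents, Runoff's children, and the co-parents of Runoff.
Runoff has parent Evap.
Children of Runoff: none.
With no children, Runoff has no spouses; the co-parent set is empty.
MB(Runoff) = {Evap}, which has 1 node.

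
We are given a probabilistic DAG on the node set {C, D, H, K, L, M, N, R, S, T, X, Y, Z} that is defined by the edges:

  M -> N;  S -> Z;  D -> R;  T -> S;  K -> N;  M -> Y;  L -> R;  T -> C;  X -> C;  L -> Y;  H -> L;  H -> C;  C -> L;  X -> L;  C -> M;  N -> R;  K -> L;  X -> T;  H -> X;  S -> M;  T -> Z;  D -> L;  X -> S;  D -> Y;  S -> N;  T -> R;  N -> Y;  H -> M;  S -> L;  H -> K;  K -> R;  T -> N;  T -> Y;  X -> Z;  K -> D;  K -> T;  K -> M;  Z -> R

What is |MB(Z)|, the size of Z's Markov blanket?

Pa(Z) = {S, T, X}.
Children of Z: R.
For each child, the remaining parents (spouses of Z):
  R also has parents D, K, L, N, T.
MB(Z) = {D, K, L, N, R, S, T, X}, which has 8 nodes.

8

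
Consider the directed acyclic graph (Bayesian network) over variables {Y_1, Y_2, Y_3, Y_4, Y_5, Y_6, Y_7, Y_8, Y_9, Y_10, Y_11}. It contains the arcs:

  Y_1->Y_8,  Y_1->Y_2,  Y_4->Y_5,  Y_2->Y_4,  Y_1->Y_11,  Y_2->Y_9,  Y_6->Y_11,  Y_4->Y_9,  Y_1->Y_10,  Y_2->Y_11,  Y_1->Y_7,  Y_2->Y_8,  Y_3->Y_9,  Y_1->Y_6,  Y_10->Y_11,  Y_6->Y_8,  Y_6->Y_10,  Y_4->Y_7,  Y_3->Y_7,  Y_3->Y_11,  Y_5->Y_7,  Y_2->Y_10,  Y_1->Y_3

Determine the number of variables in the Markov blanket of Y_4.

6

By definition, MB(Y_4) is built from Y_4's parents, Y_4's children, and the co-parents of Y_4.
Pa(Y_4) = {Y_2}.
Ch(Y_4) = {Y_5, Y_7, Y_9}.
For each child, the remaining parents (spouses of Y_4):
  Y_5: no additional parents.
  Y_7's other parents are Y_1, Y_3, Y_5.
  parents(Y_9) \ {Y_4} = {Y_2, Y_3}.
MB(Y_4) = {Y_1, Y_2, Y_3, Y_5, Y_7, Y_9}, which has 6 nodes.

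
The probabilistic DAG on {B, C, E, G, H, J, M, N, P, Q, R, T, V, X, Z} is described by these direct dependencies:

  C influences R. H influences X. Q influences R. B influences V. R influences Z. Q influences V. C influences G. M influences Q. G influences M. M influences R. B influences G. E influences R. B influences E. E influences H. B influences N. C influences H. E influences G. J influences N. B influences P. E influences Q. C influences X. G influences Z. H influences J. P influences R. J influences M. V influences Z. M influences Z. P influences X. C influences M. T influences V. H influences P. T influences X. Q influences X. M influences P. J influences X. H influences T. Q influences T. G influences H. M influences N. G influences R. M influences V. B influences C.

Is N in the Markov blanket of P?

No

The Markov blanket of a node is its parents, its children, and the other parents of its children.
Pa(P) = {B, H, M}.
Ch(P) = {R, X}.
Other parents of P's children:
  R's other parents are C, E, G, M, Q.
  X also has parents C, H, J, Q, T.
MB(P) = {B, C, E, G, H, J, M, Q, R, T, X}; N is not in this set.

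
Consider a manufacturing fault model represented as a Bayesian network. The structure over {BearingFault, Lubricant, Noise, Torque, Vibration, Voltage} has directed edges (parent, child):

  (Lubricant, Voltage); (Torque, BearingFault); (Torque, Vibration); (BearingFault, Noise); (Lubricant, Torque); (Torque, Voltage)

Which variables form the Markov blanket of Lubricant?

{Torque, Voltage}

The Markov blanket of a node is its parents, its children, and the other parents of its children.
Lubricant's parents: none.
Lubricant has children Torque, Voltage.
Co-parents of Lubricant (other parents of its children):
  Torque has no other parent.
  Voltage's other parent is Torque.
Taking the union gives {Torque, Voltage}.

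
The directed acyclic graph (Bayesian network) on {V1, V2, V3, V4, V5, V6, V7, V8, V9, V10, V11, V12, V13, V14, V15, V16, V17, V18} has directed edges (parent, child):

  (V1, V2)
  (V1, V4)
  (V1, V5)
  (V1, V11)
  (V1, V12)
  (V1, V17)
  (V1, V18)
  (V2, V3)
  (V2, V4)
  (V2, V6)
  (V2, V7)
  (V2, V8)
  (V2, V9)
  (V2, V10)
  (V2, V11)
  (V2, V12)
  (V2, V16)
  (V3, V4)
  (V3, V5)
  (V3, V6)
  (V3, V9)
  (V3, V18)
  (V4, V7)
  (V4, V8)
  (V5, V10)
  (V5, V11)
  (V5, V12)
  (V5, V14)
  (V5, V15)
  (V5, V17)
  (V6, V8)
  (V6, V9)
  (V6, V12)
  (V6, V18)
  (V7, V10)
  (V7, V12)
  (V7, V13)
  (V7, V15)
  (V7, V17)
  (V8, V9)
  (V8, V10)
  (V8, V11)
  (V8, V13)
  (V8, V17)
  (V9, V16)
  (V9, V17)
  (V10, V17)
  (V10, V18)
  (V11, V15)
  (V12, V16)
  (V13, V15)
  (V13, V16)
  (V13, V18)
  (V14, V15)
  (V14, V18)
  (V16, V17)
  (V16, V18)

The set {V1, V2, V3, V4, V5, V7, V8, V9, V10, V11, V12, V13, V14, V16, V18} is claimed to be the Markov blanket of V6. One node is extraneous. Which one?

V11

Recall MB(v) = parents ∪ children ∪ spouses, where spouses are the other parents of v's children.
Parents of V6: V2, V3.
Ch(V6) = {V8, V9, V12, V18}.
Parents of each child, excluding V6:
  V8's other parents are V2, V4.
  parents(V9) \ {V6} = {V2, V3, V8}.
  V12's other parents are V1, V2, V5, V7.
  parents(V18) \ {V6} = {V1, V3, V10, V13, V14, V16}.
MB(V6) = {V1, V2, V3, V4, V5, V7, V8, V9, V10, V12, V13, V14, V16, V18}.
V11 is neither a parent, child, nor co-parent of V6, so it does not belong.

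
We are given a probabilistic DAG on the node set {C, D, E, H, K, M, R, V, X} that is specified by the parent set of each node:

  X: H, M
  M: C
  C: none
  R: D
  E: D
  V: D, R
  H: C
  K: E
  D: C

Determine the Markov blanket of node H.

{C, M, X}

H's children: X.
Pa(H) = {C}.
Co-parents of H (other parents of its children):
  parents(X) \ {H} = {M}.
MB(H) = {C, M, X}.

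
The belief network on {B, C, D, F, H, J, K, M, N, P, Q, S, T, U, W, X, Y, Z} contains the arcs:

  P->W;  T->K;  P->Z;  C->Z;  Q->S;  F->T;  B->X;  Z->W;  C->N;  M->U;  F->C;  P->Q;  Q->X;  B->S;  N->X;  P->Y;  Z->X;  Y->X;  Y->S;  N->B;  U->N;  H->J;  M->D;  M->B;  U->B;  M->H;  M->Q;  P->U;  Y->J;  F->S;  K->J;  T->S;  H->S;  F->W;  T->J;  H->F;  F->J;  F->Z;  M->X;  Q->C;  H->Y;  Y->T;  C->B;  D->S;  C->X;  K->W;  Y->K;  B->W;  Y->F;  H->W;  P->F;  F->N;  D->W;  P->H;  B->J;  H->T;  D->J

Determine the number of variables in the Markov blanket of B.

Parents of B: C, M, N, U.
Children of B: J, S, W, X.
Parents of each child, excluding B:
  J: D, F, H, K, T, Y
  S: D, F, H, Q, T, Y
  W: D, F, H, K, P, Z
  X: C, M, N, Q, Y, Z
MB(B) = {C, D, F, H, J, K, M, N, P, Q, S, T, U, W, X, Y, Z}, which has 17 nodes.

17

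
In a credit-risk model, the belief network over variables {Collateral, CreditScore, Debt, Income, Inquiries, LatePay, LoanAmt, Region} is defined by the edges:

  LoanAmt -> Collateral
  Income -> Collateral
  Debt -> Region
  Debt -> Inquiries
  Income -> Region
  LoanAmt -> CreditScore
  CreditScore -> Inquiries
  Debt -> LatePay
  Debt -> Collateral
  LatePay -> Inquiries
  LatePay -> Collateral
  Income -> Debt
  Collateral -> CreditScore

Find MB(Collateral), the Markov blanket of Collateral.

{CreditScore, Debt, Income, LatePay, LoanAmt}

Parents of Collateral: Debt, Income, LatePay, LoanAmt.
Collateral has child CreditScore.
For each child, the remaining parents (spouses of Collateral):
  CreditScore's other parent is LoanAmt.
MB(Collateral) = {CreditScore, Debt, Income, LatePay, LoanAmt}.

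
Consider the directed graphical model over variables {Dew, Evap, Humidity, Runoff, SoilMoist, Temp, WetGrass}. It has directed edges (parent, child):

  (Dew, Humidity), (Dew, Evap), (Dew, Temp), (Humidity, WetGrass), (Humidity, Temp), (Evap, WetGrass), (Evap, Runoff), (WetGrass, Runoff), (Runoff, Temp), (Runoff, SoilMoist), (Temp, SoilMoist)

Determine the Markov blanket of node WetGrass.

{Evap, Humidity, Runoff}

Parents of WetGrass: Evap, Humidity.
WetGrass's children: Runoff.
Co-parents of WetGrass (other parents of its children):
  Runoff: Evap
Union: {Evap, Humidity} ∪ {Runoff} ∪ {Evap} = {Evap, Humidity, Runoff}.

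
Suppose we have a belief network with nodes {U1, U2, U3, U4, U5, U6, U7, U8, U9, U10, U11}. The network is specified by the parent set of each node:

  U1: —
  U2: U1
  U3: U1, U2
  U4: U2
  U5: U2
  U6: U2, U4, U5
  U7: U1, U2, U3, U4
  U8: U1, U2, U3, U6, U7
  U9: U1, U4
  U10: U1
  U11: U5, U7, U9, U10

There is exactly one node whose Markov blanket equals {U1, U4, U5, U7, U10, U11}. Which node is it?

U9

The target node must have every member of {U1, U4, U5, U7, U10, U11} as a parent, child, or co-parent, and no others.
Parents of U9: U1, U4; children: U11; co-parents: U5, U7, U10.
These exactly cover the given set, so the node is U9.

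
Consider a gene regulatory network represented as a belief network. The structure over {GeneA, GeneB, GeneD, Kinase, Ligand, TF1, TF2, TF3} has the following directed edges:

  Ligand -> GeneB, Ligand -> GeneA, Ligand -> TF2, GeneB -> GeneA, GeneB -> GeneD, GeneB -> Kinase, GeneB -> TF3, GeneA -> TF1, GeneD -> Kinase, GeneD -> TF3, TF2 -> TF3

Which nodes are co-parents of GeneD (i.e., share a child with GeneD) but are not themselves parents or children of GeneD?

{TF2}

Children of GeneD: Kinase, TF3.
  parents(Kinase) \ {GeneD} = {GeneB}.
  TF3 also has parents GeneB, TF2.
Excluding nodes already adjacent to GeneD (GeneB, Kinase, TF3), the co-parent-only contribution is {TF2}.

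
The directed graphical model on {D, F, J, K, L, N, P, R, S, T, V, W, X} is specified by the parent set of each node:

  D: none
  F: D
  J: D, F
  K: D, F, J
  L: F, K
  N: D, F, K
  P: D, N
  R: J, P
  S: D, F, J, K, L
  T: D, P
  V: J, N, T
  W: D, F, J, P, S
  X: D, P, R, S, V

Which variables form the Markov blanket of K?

{D, F, J, L, N, S}

K has parents D, F, J.
Ch(K) = {L, N, S}.
For each child, the remaining parents (spouses of K):
  L's other parent is F.
  N also has parents D, F.
  S's other parents are D, F, J, L.
Taking the union gives {D, F, J, L, N, S}.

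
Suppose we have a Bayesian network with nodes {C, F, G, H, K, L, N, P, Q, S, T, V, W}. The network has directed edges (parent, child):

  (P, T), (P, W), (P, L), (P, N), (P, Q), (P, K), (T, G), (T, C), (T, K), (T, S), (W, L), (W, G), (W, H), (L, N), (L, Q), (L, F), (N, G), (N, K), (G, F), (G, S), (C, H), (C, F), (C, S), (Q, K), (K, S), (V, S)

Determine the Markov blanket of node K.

{C, G, N, P, Q, S, T, V}

K has parents N, P, Q, T.
K's children: S.
Other parents of K's children:
  S's other parents are C, G, T, V.
Union: {N, P, Q, T} ∪ {S} ∪ {C, G, T, V} = {C, G, N, P, Q, S, T, V}.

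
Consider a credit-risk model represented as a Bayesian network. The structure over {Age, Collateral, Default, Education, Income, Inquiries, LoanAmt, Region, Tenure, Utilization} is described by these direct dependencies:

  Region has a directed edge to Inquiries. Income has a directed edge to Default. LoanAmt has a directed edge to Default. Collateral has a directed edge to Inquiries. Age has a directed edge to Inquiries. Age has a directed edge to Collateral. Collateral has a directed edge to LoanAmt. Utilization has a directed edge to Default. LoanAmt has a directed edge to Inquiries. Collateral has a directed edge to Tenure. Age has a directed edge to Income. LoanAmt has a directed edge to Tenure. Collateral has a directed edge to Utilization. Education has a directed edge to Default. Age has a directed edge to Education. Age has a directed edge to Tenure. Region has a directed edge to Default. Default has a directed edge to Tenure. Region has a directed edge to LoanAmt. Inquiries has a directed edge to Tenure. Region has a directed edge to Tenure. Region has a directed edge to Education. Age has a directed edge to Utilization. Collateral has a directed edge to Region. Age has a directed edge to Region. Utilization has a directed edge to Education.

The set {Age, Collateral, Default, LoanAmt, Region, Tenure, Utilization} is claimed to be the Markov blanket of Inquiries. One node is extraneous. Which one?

Inquiries's parents: Age, Collateral, LoanAmt, Region.
Children of Inquiries: Tenure.
Co-parents of Inquiries (other parents of its children):
  Tenure's other parents are Age, Collateral, Default, LoanAmt, Region.
MB(Inquiries) = {Age, Collateral, Default, LoanAmt, Region, Tenure}.
Utilization is neither a parent, child, nor co-parent of Inquiries, so it does not belong.

Utilization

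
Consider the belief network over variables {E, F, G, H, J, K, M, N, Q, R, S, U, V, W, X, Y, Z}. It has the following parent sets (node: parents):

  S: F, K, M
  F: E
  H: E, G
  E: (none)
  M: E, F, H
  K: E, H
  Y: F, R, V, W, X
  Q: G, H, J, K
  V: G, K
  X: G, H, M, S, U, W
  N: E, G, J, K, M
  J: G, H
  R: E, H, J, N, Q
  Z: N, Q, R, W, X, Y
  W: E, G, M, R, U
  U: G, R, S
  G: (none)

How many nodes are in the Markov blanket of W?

By definition, MB(W) is built from W's parents, W's children, and the co-parents of W.
W's parents: E, G, M, R, U.
Ch(W) = {X, Y, Z}.
Other parents of W's children:
  X's other parents are G, H, M, S, U.
  parents(Y) \ {W} = {F, R, V, X}.
  parents(Z) \ {W} = {N, Q, R, X, Y}.
MB(W) = {E, F, G, H, M, N, Q, R, S, U, V, X, Y, Z}, which has 14 nodes.

14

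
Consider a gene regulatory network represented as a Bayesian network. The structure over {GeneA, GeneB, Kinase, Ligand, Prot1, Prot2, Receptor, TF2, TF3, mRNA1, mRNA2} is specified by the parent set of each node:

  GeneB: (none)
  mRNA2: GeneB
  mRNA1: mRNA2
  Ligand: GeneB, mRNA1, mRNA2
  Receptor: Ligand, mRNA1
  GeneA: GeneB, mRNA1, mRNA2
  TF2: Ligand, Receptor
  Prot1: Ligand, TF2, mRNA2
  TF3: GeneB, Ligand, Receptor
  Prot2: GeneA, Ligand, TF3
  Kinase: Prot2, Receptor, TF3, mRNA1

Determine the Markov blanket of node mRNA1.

By definition, MB(mRNA1) is built from mRNA1's parents, mRNA1's children, and the co-parents of mRNA1.
Pa(mRNA1) = {mRNA2}.
mRNA1 has children GeneA, Kinase, Ligand, Receptor.
Co-parents of mRNA1 (other parents of its children):
  Ligand also has parents GeneB, mRNA2.
  Receptor's other parent is Ligand.
  GeneA also has parents GeneB, mRNA2.
  Kinase's other parents are Prot2, Receptor, TF3.
Union: {mRNA2} ∪ {GeneA, Kinase, Ligand, Receptor} ∪ {GeneB, Ligand, Prot2, Receptor, TF3, mRNA2} = {GeneA, GeneB, Kinase, Ligand, Prot2, Receptor, TF3, mRNA2}.

{GeneA, GeneB, Kinase, Ligand, Prot2, Receptor, TF3, mRNA2}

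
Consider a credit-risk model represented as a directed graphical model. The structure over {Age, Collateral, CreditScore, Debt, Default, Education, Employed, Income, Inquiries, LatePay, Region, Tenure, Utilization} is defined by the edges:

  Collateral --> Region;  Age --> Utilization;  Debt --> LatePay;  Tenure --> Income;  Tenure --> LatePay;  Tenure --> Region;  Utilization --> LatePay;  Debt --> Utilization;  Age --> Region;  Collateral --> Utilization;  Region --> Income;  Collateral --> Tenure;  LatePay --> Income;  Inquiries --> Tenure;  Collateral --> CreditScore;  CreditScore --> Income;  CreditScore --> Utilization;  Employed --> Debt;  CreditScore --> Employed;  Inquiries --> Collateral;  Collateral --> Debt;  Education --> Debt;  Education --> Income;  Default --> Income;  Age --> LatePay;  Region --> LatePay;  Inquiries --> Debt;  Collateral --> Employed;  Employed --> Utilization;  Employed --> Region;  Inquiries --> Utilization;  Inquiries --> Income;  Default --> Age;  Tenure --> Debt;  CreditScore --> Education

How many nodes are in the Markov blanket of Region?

12

Ch(Region) = {Income, LatePay}.
Region has parents Age, Collateral, Employed, Tenure.
For each child, the remaining parents (spouses of Region):
  parents(LatePay) \ {Region} = {Age, Debt, Tenure, Utilization}.
  Income's other parents are CreditScore, Default, Education, Inquiries, LatePay, Tenure.
MB(Region) = {Age, Collateral, CreditScore, Debt, Default, Education, Employed, Income, Inquiries, LatePay, Tenure, Utilization}, which has 12 nodes.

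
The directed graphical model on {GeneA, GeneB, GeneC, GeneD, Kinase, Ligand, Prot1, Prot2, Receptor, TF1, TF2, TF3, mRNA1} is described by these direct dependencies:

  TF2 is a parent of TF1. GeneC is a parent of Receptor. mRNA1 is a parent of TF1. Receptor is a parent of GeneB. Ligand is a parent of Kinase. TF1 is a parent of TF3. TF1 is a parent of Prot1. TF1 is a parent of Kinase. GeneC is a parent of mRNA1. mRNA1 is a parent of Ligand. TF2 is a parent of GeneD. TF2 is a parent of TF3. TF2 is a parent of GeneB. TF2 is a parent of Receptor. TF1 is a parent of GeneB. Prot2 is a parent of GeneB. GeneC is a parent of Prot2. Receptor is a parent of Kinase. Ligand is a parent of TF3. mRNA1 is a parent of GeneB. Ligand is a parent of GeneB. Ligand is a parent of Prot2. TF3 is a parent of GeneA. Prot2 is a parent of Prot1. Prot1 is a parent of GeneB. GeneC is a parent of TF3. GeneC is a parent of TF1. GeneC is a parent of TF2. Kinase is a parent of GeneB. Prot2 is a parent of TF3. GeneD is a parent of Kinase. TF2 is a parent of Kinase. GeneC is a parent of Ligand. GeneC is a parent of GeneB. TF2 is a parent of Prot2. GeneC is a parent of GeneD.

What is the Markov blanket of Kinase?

{GeneB, GeneC, GeneD, Ligand, Prot1, Prot2, Receptor, TF1, TF2, mRNA1}

Kinase has parents GeneD, Ligand, Receptor, TF1, TF2.
Kinase has child GeneB.
For each child, the remaining parents (spouses of Kinase):
  GeneB also has parents GeneC, Ligand, Prot1, Prot2, Receptor, TF1, TF2, mRNA1.
Union: {GeneD, Ligand, Receptor, TF1, TF2} ∪ {GeneB} ∪ {GeneC, Ligand, Prot1, Prot2, Receptor, TF1, TF2, mRNA1} = {GeneB, GeneC, GeneD, Ligand, Prot1, Prot2, Receptor, TF1, TF2, mRNA1}.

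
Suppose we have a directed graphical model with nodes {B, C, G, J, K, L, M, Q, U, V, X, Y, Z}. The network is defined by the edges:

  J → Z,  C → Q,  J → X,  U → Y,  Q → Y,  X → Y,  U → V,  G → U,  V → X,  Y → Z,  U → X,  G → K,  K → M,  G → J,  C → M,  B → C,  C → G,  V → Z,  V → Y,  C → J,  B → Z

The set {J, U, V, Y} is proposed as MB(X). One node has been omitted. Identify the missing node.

A node's Markov blanket = Pa ∪ Ch ∪ (parents of Ch other than the node itself).
Children of X: Y.
Pa(X) = {J, U, V}.
For each child, the remaining parents (spouses of X):
  Y: Q, U, V
MB(X) = {J, Q, U, V, Y}.
Comparing with the claimed set, Q is missing.

Q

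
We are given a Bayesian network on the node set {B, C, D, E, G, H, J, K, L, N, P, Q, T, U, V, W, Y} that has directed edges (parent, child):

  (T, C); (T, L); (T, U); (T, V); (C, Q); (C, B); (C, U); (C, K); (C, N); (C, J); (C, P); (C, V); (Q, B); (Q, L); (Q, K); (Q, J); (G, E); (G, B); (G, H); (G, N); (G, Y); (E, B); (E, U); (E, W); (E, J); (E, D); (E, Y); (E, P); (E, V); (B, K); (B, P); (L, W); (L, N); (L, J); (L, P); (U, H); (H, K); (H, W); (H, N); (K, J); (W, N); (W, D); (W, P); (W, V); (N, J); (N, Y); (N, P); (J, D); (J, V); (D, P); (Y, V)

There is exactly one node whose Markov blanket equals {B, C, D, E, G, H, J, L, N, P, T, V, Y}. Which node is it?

The target node must have every member of {B, C, D, E, G, H, J, L, N, P, T, V, Y} as a parent, child, or co-parent, and no others.
Parents of W: E, H, L; children: D, N, P, V; co-parents: B, C, D, E, G, H, J, L, N, T, Y.
These exactly cover the given set, so the node is W.

W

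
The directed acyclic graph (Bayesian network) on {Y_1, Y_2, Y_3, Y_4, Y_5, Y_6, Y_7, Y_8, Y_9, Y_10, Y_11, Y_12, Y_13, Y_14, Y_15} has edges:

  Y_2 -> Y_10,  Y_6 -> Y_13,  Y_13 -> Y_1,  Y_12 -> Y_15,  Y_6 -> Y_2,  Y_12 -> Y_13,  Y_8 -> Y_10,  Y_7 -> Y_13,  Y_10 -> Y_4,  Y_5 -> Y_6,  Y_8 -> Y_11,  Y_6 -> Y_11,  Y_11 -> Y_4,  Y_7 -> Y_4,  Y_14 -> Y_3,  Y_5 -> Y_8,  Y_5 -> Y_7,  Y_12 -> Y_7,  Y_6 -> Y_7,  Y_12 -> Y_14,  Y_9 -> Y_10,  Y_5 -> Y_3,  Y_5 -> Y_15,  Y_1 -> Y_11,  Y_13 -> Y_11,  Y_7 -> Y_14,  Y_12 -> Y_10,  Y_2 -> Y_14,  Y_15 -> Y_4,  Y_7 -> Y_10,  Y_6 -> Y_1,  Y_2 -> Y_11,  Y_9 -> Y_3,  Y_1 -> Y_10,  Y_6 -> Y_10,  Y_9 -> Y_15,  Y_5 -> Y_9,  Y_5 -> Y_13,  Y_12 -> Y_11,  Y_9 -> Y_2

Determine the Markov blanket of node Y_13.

{Y_1, Y_2, Y_5, Y_6, Y_7, Y_8, Y_11, Y_12}

Recall MB(v) = parents ∪ children ∪ spouses, where spouses are the other parents of v's children.
Y_13's parents: Y_5, Y_6, Y_7, Y_12.
Children of Y_13: Y_1, Y_11.
Co-parents of Y_13 (other parents of its children):
  Y_1 also has parent Y_6.
  Y_11's other parents are Y_1, Y_2, Y_6, Y_8, Y_12.
MB(Y_13) = {Y_1, Y_2, Y_5, Y_6, Y_7, Y_8, Y_11, Y_12}.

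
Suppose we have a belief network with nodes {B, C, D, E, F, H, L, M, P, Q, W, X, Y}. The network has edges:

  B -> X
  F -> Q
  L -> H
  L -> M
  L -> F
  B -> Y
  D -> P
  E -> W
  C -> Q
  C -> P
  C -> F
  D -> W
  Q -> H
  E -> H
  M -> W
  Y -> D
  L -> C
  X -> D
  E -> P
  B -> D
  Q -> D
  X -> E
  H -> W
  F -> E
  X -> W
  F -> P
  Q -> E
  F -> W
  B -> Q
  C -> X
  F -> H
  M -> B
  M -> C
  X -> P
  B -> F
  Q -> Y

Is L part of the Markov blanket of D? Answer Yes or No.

D has parents B, Q, X, Y.
Ch(D) = {P, W}.
Parents of each child, excluding D:
  parents(W) \ {D} = {E, F, H, M, X}.
  P's other parents are C, E, F, X.
MB(D) = {B, C, E, F, H, M, P, Q, W, X, Y}; L is not in this set.

No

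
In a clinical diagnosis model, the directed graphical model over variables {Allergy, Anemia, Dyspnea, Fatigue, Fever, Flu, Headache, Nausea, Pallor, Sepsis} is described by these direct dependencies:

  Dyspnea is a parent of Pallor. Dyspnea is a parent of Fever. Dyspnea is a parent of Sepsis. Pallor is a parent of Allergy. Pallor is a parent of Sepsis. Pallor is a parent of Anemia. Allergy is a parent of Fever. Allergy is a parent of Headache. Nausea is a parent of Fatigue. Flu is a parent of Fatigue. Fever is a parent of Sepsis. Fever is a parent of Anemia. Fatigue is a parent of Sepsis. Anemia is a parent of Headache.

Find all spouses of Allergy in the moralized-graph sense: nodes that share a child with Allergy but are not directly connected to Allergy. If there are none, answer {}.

Children of Allergy: Fever, Headache.
  Fever: Dyspnea
  Headache: Anemia
Excluding nodes already adjacent to Allergy (Fever, Headache, Pallor), the co-parent-only contribution is {Anemia, Dyspnea}.

{Anemia, Dyspnea}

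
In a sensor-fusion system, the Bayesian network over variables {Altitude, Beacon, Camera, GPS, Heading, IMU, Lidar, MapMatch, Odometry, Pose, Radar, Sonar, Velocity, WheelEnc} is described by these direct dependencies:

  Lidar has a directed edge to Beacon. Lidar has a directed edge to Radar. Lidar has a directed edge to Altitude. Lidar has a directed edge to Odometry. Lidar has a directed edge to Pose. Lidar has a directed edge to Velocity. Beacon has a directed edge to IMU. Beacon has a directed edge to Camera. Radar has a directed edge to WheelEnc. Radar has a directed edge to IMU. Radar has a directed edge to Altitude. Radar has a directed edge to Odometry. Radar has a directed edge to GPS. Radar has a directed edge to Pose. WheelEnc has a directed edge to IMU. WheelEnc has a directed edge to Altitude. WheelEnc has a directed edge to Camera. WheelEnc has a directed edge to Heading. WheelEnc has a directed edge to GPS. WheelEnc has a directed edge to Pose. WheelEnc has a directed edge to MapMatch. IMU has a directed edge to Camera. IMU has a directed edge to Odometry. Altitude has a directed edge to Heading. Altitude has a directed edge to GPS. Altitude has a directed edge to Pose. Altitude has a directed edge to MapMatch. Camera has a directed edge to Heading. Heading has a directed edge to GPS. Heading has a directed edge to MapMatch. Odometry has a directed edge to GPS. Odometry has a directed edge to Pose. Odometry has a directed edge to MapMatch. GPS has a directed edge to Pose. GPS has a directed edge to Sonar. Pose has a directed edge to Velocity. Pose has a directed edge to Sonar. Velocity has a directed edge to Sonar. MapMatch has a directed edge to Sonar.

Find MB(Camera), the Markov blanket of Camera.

By definition, MB(Camera) is built from Camera's parents, Camera's children, and the co-parents of Camera.
Camera's children: Heading.
Parents of Camera: Beacon, IMU, WheelEnc.
For each child, the remaining parents (spouses of Camera):
  Heading's other parents are Altitude, WheelEnc.
MB(Camera) = {Altitude, Beacon, Heading, IMU, WheelEnc}.

{Altitude, Beacon, Heading, IMU, WheelEnc}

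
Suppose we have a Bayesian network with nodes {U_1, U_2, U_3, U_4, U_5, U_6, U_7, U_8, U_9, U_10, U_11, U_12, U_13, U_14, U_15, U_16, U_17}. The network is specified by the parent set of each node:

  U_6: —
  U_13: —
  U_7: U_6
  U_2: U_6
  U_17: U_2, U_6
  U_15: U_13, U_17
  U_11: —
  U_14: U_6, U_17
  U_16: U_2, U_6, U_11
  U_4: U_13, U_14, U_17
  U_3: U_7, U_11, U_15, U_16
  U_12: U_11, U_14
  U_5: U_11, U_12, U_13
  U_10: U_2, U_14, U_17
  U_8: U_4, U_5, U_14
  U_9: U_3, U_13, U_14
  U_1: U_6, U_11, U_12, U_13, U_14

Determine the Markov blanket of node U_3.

{U_7, U_9, U_11, U_13, U_14, U_15, U_16}

Pa(U_3) = {U_7, U_11, U_15, U_16}.
U_3's children: U_9.
Parents of each child, excluding U_3:
  parents(U_9) \ {U_3} = {U_13, U_14}.
So the Markov blanket of U_3 is {U_7, U_9, U_11, U_13, U_14, U_15, U_16}.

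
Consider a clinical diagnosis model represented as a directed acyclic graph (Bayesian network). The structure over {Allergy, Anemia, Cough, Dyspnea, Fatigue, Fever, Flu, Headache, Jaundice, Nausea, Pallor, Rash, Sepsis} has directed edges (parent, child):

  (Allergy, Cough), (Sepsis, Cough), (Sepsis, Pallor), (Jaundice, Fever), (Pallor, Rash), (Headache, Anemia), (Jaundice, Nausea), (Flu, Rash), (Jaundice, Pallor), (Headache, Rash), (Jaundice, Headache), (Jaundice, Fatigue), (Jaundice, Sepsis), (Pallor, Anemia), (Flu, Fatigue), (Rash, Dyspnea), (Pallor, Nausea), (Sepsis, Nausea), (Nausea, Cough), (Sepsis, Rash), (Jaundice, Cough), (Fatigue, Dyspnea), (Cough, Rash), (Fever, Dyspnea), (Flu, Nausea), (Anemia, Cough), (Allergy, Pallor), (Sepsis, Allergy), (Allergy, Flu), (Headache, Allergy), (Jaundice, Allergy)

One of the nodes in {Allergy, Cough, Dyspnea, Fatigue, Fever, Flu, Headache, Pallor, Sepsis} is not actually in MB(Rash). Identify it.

Rash's children: Dyspnea.
Rash has parents Cough, Flu, Headache, Pallor, Sepsis.
Co-parents of Rash (other parents of its children):
  Dyspnea also has parents Fatigue, Fever.
MB(Rash) = {Cough, Dyspnea, Fatigue, Fever, Flu, Headache, Pallor, Sepsis}.
Allergy is neither a parent, child, nor co-parent of Rash, so it does not belong.

Allergy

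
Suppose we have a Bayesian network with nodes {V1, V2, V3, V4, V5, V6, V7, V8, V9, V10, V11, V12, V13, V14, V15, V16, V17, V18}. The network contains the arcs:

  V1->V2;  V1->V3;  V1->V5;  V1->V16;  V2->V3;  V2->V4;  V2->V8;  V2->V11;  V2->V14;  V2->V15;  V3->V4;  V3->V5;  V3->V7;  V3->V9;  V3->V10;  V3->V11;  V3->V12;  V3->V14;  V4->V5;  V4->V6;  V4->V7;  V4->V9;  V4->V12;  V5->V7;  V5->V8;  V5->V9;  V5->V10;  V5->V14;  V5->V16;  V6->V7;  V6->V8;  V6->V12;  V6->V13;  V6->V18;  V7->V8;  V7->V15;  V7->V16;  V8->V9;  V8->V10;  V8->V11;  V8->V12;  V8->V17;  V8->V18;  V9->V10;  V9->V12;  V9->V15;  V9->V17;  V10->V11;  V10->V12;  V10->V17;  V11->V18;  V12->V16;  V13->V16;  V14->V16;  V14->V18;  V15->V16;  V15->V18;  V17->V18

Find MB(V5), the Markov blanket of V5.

The Markov blanket of a node is its parents, its children, and the other parents of its children.
V5 has parents V1, V3, V4.
Ch(V5) = {V7, V8, V9, V10, V14, V16}.
For each child, the remaining parents (spouses of V5):
  V7 also has parents V3, V4, V6.
  parents(V8) \ {V5} = {V2, V6, V7}.
  parents(V9) \ {V5} = {V3, V4, V8}.
  parents(V10) \ {V5} = {V3, V8, V9}.
  parents(V14) \ {V5} = {V2, V3}.
  V16 also has parents V1, V7, V12, V13, V14, V15.
MB(V5) = {V1, V2, V3, V4, V6, V7, V8, V9, V10, V12, V13, V14, V15, V16}.

{V1, V2, V3, V4, V6, V7, V8, V9, V10, V12, V13, V14, V15, V16}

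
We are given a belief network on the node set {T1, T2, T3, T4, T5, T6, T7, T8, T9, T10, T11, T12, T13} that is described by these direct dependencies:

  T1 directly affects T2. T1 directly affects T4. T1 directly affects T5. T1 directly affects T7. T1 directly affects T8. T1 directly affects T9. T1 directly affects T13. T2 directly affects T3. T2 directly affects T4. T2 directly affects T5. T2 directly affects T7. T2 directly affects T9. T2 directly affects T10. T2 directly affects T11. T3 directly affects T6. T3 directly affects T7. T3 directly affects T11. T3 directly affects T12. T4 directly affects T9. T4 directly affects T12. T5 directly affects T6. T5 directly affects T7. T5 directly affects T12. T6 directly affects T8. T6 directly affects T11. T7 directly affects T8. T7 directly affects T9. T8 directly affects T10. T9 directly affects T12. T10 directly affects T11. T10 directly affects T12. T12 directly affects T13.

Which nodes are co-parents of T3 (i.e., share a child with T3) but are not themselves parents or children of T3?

{T1, T4, T5, T9, T10}

Children of T3: T6, T7, T11, T12.
  T6: T5
  T7: T1, T2, T5
  T11: T2, T6, T10
  T12: T4, T5, T9, T10
Excluding nodes already adjacent to T3 (T2, T6, T7, T11, T12), the co-parent-only contribution is {T1, T4, T5, T9, T10}.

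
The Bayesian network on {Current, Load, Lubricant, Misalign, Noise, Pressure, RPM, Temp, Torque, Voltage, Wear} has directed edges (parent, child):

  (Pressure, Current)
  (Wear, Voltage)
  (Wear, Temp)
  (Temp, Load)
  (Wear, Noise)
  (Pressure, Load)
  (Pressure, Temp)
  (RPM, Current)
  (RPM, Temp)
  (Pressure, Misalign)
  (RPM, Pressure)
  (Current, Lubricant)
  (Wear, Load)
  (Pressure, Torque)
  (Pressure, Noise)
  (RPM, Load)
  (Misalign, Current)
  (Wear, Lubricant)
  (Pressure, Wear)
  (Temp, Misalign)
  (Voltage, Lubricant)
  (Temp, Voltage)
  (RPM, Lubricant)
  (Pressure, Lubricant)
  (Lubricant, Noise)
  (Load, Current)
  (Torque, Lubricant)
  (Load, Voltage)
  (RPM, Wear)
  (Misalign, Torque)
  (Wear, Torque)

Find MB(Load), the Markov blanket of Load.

{Current, Misalign, Pressure, RPM, Temp, Voltage, Wear}

Parents of Load: Pressure, RPM, Temp, Wear.
Children of Load: Current, Voltage.
Parents of each child, excluding Load:
  parents(Voltage) \ {Load} = {Temp, Wear}.
  parents(Current) \ {Load} = {Misalign, Pressure, RPM}.
Taking the union gives {Current, Misalign, Pressure, RPM, Temp, Voltage, Wear}.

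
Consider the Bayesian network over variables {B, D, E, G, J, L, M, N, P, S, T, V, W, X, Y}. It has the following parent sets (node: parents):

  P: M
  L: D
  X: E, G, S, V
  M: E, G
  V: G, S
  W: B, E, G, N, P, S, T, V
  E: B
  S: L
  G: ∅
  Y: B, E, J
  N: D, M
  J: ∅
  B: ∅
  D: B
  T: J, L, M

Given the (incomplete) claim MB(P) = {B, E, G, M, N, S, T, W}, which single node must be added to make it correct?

V

P has parent M.
P's children: W.
For each child, the remaining parents (spouses of P):
  W's other parents are B, E, G, N, S, T, V.
MB(P) = {B, E, G, M, N, S, T, V, W}.
Comparing with the claimed set, V is missing.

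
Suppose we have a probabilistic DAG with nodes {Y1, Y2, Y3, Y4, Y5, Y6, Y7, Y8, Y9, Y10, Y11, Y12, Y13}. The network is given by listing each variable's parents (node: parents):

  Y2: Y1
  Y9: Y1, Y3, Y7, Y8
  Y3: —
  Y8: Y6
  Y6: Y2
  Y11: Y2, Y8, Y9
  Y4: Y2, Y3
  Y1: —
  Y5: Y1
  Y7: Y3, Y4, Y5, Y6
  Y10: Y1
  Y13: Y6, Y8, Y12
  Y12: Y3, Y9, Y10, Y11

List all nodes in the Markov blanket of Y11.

{Y2, Y3, Y8, Y9, Y10, Y12}

Ch(Y11) = {Y12}.
Y11 has parents Y2, Y8, Y9.
Parents of each child, excluding Y11:
  parents(Y12) \ {Y11} = {Y3, Y9, Y10}.
Taking the union gives {Y2, Y3, Y8, Y9, Y10, Y12}.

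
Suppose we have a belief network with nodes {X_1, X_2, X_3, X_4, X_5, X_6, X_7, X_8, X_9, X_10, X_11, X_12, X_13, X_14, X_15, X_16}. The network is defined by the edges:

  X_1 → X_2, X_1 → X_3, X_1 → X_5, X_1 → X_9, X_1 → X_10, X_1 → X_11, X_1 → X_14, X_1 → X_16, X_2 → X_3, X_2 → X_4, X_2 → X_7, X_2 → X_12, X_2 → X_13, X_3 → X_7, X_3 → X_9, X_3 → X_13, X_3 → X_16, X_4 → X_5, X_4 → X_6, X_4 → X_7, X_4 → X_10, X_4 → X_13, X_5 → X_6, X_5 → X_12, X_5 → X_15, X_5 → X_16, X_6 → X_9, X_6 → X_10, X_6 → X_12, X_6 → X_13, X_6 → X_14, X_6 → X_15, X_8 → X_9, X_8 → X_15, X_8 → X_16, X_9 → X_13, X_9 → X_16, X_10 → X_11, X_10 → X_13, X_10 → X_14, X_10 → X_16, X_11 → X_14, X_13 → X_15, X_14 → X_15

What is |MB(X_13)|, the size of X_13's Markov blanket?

10

A node's Markov blanket = Pa ∪ Ch ∪ (parents of Ch other than the node itself).
Parents of X_13: X_2, X_3, X_4, X_6, X_9, X_10.
X_13 has child X_15.
Parents of each child, excluding X_13:
  parents(X_15) \ {X_13} = {X_5, X_6, X_8, X_14}.
MB(X_13) = {X_2, X_3, X_4, X_5, X_6, X_8, X_9, X_10, X_14, X_15}, which has 10 nodes.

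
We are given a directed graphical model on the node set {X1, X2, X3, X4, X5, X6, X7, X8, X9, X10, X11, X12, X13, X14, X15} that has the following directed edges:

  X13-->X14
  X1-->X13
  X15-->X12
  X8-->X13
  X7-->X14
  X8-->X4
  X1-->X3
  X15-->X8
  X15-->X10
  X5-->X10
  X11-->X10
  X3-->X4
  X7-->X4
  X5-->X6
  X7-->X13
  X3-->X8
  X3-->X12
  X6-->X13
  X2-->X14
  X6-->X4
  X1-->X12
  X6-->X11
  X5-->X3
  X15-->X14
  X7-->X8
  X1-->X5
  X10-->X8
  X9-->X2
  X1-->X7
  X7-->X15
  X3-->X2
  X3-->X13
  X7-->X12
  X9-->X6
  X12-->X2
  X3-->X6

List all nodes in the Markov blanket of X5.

Pa(X5) = {X1}.
X5's children: X3, X6, X10.
Co-parents of X5 (other parents of its children):
  X3's other parent is X1.
  X6's other parents are X3, X9.
  parents(X10) \ {X5} = {X11, X15}.
Union: {X1} ∪ {X3, X6, X10} ∪ {X1, X3, X9, X11, X15} = {X1, X3, X6, X9, X10, X11, X15}.

{X1, X3, X6, X9, X10, X11, X15}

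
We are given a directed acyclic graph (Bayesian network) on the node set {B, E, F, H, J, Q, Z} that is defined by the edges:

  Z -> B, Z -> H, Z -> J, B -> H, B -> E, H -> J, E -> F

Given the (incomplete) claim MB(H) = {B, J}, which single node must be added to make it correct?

By definition, MB(H) is built from H's parents, H's children, and the co-parents of H.
H's children: J.
H's parents: B, Z.
Co-parents of H (other parents of its children):
  J: Z
MB(H) = {B, J, Z}.
Comparing with the claimed set, Z is missing.

Z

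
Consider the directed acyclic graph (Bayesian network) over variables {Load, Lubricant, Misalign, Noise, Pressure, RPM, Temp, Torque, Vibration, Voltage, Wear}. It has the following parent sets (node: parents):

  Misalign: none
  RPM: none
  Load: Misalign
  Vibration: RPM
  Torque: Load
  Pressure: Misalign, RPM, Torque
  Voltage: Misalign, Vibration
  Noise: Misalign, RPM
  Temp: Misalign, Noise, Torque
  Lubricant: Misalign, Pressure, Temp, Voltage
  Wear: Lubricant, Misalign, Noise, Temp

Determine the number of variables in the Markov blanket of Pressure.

6

Pressure's parents: Misalign, RPM, Torque.
Ch(Pressure) = {Lubricant}.
Co-parents of Pressure (other parents of its children):
  Lubricant's other parents are Misalign, Temp, Voltage.
MB(Pressure) = {Lubricant, Misalign, RPM, Temp, Torque, Voltage}, which has 6 nodes.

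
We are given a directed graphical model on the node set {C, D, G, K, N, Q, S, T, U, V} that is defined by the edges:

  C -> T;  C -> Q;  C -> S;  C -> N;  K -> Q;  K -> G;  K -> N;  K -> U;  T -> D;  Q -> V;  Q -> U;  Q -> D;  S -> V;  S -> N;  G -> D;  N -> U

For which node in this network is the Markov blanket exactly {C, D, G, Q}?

The target node must have every member of {C, D, G, Q} as a parent, child, or co-parent, and no others.
Parents of T: C; children: D; co-parents: G, Q.
These exactly cover the given set, so the node is T.

T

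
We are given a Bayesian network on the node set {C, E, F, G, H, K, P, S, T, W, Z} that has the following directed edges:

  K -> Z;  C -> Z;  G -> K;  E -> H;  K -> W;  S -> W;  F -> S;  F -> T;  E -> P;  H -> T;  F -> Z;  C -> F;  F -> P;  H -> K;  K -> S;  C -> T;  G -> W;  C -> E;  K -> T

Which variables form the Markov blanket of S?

Recall MB(v) = parents ∪ children ∪ spouses, where spouses are the other parents of v's children.
S's parents: F, K.
S's children: W.
Parents of each child, excluding S:
  parents(W) \ {S} = {G, K}.
So the Markov blanket of S is {F, G, K, W}.

{F, G, K, W}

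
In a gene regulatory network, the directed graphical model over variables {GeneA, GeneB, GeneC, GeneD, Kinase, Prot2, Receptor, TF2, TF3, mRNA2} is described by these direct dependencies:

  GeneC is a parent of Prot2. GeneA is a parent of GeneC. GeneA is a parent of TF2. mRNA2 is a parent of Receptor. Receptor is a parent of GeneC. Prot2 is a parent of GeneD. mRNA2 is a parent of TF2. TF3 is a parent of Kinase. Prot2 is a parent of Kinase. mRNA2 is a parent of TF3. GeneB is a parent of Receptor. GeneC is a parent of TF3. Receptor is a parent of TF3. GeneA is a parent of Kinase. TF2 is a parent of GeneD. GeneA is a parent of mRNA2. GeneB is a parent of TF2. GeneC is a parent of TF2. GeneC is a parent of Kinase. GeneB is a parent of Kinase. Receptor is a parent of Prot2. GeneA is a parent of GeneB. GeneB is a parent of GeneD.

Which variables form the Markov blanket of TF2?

{GeneA, GeneB, GeneC, GeneD, Prot2, mRNA2}

Recall MB(v) = parents ∪ children ∪ spouses, where spouses are the other parents of v's children.
TF2 has parents GeneA, GeneB, GeneC, mRNA2.
Children of TF2: GeneD.
Other parents of TF2's children:
  GeneD's other parents are GeneB, Prot2.
Taking the union gives {GeneA, GeneB, GeneC, GeneD, Prot2, mRNA2}.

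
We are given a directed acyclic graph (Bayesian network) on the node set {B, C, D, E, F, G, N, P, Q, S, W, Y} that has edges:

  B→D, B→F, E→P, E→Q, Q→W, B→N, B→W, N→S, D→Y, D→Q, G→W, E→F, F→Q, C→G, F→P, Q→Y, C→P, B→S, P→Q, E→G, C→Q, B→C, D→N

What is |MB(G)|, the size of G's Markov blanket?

5

G's children: W.
Parents of G: C, E.
For each child, the remaining parents (spouses of G):
  W also has parents B, Q.
MB(G) = {B, C, E, Q, W}, which has 5 nodes.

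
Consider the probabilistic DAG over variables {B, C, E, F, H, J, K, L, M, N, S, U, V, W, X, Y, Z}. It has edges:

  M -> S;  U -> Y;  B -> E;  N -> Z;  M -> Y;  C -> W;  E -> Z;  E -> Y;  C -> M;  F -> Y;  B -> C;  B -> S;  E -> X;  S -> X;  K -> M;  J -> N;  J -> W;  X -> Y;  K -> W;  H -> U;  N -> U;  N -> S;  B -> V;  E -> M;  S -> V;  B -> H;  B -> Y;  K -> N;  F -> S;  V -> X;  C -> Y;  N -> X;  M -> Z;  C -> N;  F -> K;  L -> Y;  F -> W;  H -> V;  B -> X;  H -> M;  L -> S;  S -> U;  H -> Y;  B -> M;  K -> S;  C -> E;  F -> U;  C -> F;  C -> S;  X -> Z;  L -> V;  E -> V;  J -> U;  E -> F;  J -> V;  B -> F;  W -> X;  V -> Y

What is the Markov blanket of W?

{B, C, E, F, J, K, N, S, V, X}

W's parents: C, F, J, K.
Ch(W) = {X}.
Co-parents of W (other parents of its children):
  X: B, E, N, S, V
MB(W) = {B, C, E, F, J, K, N, S, V, X}.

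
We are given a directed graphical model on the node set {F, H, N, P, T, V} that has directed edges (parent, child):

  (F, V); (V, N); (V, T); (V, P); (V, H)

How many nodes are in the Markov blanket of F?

Parents of F: none.
F's children: V.
For each child, the remaining parents (spouses of F):
  V: no additional parents.
MB(F) = {V}, which has 1 node.

1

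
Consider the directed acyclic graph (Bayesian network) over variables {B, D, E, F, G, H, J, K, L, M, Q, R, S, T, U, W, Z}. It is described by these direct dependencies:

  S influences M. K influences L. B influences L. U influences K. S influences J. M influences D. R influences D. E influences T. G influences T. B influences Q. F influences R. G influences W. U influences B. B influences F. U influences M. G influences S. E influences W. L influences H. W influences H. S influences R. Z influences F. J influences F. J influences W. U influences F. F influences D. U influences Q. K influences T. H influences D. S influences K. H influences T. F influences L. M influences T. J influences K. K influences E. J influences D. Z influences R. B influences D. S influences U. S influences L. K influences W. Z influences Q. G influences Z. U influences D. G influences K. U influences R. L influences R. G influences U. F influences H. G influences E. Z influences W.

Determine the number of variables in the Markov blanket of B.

12

Parents of B: U.
Ch(B) = {D, F, L, Q}.
Co-parents of B (other parents of its children):
  parents(F) \ {B} = {J, U, Z}.
  parents(L) \ {B} = {F, K, S}.
  D also has parents F, H, J, M, R, U.
  parents(Q) \ {B} = {U, Z}.
MB(B) = {D, F, H, J, K, L, M, Q, R, S, U, Z}, which has 12 nodes.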